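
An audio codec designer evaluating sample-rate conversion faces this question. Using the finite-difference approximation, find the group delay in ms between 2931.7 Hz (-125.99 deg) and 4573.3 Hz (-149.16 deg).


Group delay from phase difference:
tau = -d(phi)/d(omega)
d(phi) = -23.17 deg = -0.404393 rad
d(omega) = 2*pi*(4573.3 - 2931.7) = 10314.477 rad/s
tau = -(-0.404393) / 10314.477
    = 0.0392 ms

0.0392 ms


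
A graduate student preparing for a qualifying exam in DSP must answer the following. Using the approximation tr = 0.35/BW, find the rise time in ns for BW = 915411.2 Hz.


Rise time from bandwidth relationship:
tr = 0.35 / BW
   = 0.35 / 915411.2
   = 3.823418372e-07 s
   = 382.3418 ns

382.3418 ns


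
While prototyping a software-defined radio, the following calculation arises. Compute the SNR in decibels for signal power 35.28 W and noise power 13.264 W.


SNR in decibels:
SNR = 10 * log10(Ps / Pn)
    = 10 * log10(35.28 / 13.264)
    = 10 * log10(2.6598)
    = 10 * 0.4249
    = 4.25 dB

4.25 dB


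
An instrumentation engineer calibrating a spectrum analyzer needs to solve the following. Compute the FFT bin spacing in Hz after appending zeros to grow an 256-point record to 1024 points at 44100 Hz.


Frequency resolution after zero-padding:
N_padded = 256 * 4 = 1024
df = fs / N_padded
   = 44100 / 1024
   = 43.0664 Hz

43.0664 Hz


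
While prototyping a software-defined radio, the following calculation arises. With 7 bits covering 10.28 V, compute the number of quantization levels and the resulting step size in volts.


Step 1 — number of quantization levels:
L = 2^N = 2^7 = 128

Step 2 — LSB step size:
delta = Vfs / L
      = 10.28 / 128
      = 0.0803125 V

Levels = 128; step size = 0.0803125 V


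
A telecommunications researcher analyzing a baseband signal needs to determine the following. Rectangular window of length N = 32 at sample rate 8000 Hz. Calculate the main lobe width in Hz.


Main lobe width for a rectangular window:
Width = 2 * fs / N
      = 2 * 8000 / 32
      = 16000 / 32
      = 500.0 Hz

500.0 Hz


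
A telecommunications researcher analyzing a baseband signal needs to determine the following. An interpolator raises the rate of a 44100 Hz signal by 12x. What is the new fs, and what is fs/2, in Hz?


Step 1 — output sample rate after interpolation by L:
fs_out = L * fs_in = 12 * 44100 = 529200 Hz

Step 2 — Nyquist frequency of the output stream:
f_Nyq = fs_out / 2 = 529200 / 2 = 264600.0 Hz

fs_out = 529200 Hz; f_Nyquist = 264600.0 Hz


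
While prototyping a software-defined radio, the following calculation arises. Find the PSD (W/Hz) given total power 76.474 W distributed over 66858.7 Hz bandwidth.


Power spectral density:
PSD = P / BW
    = 76.474 / 66858.7
    = 0.00114382 W/Hz

0.00114382 W/Hz


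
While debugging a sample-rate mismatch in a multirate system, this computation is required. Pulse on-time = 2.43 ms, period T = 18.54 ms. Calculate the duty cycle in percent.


Duty cycle as a percentage:
DC = (t_on / T) * 100
   = (2.43 / 18.54) * 100
   = 0.131068 * 100
   = 13.11 %

13.11 %


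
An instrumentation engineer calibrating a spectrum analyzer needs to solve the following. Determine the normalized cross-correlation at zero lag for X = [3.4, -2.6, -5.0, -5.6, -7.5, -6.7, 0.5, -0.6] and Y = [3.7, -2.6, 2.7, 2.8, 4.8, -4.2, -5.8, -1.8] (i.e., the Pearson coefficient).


Pearson correlation coefficient (population):
r = cov(X,Y) / (std(X) * std(Y))
Mean X = -3.0125, Mean Y = -0.05
Cov(X,Y) = -2.590625
Std(X) = 3.602582, Std(Y) = 3.760319
r = -0.1912

-0.1912


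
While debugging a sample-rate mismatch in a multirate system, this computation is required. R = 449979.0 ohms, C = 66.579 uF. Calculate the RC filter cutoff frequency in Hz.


Cutoff frequency of a first-order RC filter:
fc = 1 / (2 * pi * R * C)
C = 66.579 uF = 6.6579e-05 F
fc = 1 / (2 * pi * 449979.0 * 6.6579e-05)
   = 1 / 188.23890266293
   = 0.005312 Hz

0.005312 Hz


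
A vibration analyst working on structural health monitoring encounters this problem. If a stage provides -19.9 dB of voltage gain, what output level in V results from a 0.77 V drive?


Output voltage from dB gain:
V_out = V_in * 10^(gain_dB / 20)
      = 0.77 * 10^(-19.9 / 20)
      = 0.77 * 0.101158
      = 0.0779 V

0.0779 V


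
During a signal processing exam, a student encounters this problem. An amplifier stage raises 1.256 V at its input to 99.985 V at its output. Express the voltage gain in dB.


Voltage gain in dB:
G = 20 * log10(Vout / Vin)
  = 20 * log10(99.985 / 1.256)
  = 20 * log10(79.605892)
  = 20 * 1.900945
  = 38.02 dB

38.02 dB


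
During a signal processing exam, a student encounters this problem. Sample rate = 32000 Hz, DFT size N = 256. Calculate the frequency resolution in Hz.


DFT frequency resolution:
df = fs / N
   = 32000 / 256
   = 125.0 Hz

125.0 Hz


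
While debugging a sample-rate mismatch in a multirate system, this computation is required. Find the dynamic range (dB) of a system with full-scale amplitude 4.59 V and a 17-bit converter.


Dynamic range from full-scale to LSB:
V_min = V_max / 2^bits = 4.59 / 2^17
DR = 20 * log10(V_max / V_min)
   = 20 * log10(2^17)
   = 20 * 17 * log10(2)
   = 102.35 dB

102.35 dB


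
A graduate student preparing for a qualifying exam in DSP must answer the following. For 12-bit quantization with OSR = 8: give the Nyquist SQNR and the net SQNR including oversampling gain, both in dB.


Step 1 — baseline SQNR at Nyquist:
SQNR_base = 6.02*N + 1.76
          = 6.02*12 + 1.76
          = 74.0 dB

Step 2 — oversampling processing gain:
G = 10*log10(OSR) = 10*log10(8) = 9.03 dB

Step 3 — total:
SQNR_total = 74.0 + 9.03 = 83.03 dB

Base SQNR = 74.0 dB; oversampled SQNR = 83.03 dB


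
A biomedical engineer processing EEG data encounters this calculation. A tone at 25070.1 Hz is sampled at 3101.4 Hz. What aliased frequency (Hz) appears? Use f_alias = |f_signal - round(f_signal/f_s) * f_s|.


Compute the nearest integer multiple of fs to the signal:
n = round(25070.1 / 3101.4) = 8
f_alias = |25070.1 - 8 * 3101.4|
        = |25070.1 - 24811.2|
        = 258.9 Hz

258.9


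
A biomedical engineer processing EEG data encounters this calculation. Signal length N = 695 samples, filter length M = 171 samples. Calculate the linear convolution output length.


Linear convolution output length:
L = N + M - 1
  = 695 + 171 - 1
  = 865 samples

865


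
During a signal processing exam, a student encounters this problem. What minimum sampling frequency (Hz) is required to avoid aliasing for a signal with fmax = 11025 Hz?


The Nyquist rate is twice the maximum frequency component.
fs_min = 2 * fmax
      = 2 * 11025
      = 22050 Hz

22050


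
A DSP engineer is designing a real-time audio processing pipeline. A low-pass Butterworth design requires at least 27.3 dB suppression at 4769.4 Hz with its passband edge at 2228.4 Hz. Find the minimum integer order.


Butterworth filter order formula:
n = log10(10^(A/10) - 1) / (2 * log10(f_stop/f_pass))
10^(27.3/10) - 1 = 536.0318
f_stop/f_pass = 4769.4 / 2228.4 = 2.1403
n = 4.1292 -> ceil = 5

5


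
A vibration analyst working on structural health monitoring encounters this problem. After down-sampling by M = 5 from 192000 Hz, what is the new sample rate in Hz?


Decimation reduces the sample rate:
fs_out = fs_in / M
       = 192000 / 5
       = 38400.0 Hz

38400.0 Hz


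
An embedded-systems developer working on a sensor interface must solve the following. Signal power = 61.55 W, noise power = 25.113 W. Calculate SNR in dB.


SNR in decibels:
SNR = 10 * log10(Ps / Pn)
    = 10 * log10(61.55 / 25.113)
    = 10 * log10(2.4509)
    = 10 * 0.3893
    = 3.89 dB

3.89 dB


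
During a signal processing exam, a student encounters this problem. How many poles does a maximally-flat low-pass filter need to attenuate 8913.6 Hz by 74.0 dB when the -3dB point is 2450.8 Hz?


Butterworth filter order formula:
n = log10(10^(A/10) - 1) / (2 * log10(f_stop/f_pass))
10^(74.0/10) - 1 = 25118863.3151
f_stop/f_pass = 8913.6 / 2450.8 = 3.637
n = 6.5984 -> ceil = 7

7


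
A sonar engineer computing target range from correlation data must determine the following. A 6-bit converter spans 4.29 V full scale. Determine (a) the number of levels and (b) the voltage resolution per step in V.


Step 1 — number of quantization levels:
L = 2^N = 2^6 = 64

Step 2 — LSB step size:
delta = Vfs / L
      = 4.29 / 64
      = 0.06703125 V

Levels = 64; step size = 0.06703125 V


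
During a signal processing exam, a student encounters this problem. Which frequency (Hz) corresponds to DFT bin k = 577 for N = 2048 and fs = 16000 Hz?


Frequency of DFT bin k:
f_k = k * fs / N
    = 577 * 16000 / 2048
    = 9232000 / 2048
    = 4507.812 Hz

4507.812 Hz


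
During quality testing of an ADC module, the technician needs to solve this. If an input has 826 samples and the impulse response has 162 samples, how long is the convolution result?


Linear convolution output length:
L = N + M - 1
  = 826 + 162 - 1
  = 987 samples

987


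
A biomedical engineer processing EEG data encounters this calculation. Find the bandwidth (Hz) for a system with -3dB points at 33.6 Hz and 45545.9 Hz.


Bandwidth is the difference of -3dB frequencies:
BW = f_high - f_low
   = 45545.9 - 33.6
   = 45512.3 Hz

45512.3 Hz


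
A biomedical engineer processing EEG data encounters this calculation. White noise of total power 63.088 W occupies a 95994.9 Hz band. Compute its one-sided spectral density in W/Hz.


Power spectral density:
PSD = P / BW
    = 63.088 / 95994.9
    = 0.0006572 W/Hz

0.0006572 W/Hz


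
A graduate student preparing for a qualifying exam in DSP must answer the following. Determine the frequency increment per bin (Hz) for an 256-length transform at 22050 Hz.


DFT frequency resolution:
df = fs / N
   = 22050 / 256
   = 86.1328 Hz

86.1328 Hz


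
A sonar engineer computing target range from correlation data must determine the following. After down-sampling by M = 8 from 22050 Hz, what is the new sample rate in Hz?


Decimation reduces the sample rate:
fs_out = fs_in / M
       = 22050 / 8
       = 2756.25 Hz

2756.25 Hz


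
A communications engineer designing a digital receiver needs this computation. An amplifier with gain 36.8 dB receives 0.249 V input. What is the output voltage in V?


Output voltage from dB gain:
V_out = V_in * 10^(gain_dB / 20)
      = 0.249 * 10^(36.8 / 20)
      = 0.249 * 69.183097
      = 17.2266 V

17.2266 V


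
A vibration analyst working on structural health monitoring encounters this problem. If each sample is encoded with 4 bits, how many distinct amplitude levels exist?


Number of quantization levels = 2^N
= 2^4
= 16

16


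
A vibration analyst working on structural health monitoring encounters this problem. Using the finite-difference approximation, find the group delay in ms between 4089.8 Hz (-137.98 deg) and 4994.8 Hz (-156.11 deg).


Group delay from phase difference:
tau = -d(phi)/d(omega)
d(phi) = -18.13 deg = -0.316428 rad
d(omega) = 2*pi*(4994.8 - 4089.8) = 5686.2827 rad/s
tau = -(-0.316428) / 5686.2827
    = 0.0556 ms

0.0556 ms


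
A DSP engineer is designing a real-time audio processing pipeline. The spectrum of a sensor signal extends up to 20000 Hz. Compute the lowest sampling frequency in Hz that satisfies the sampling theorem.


The Nyquist rate is twice the maximum frequency component.
fs_min = 2 * fmax
      = 2 * 20000
      = 40000 Hz

40000


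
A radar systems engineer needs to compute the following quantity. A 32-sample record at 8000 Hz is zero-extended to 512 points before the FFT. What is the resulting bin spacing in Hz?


Frequency resolution after zero-padding:
N_padded = 32 * 16 = 512
df = fs / N_padded
   = 8000 / 512
   = 15.625 Hz

15.625 Hz


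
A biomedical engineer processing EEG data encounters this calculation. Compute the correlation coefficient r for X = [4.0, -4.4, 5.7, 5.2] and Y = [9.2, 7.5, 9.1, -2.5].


Pearson correlation coefficient (population):
r = cov(X,Y) / (std(X) * std(Y))
Mean X = 2.625, Mean Y = 5.825
Cov(X,Y) = -4.623125
Std(X) = 4.102667, Std(Y) = 4.853543
r = -0.2322

-0.2322


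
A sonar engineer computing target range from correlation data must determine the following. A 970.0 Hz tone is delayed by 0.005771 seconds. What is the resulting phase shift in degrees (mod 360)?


Phase shift from frequency and time delay:
phi = 360 * f * t_delay
    = 360 * 970.0 * 0.005771
    = 2015.23 degrees
    mod 360 = 215.23 degrees

215.23 degrees


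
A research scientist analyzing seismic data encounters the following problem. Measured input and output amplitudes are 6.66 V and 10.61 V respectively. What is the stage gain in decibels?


Voltage gain in dB:
G = 20 * log10(Vout / Vin)
  = 20 * log10(10.61 / 6.66)
  = 20 * log10(1.593093)
  = 20 * 0.202241
  = 4.04 dB

4.04 dB


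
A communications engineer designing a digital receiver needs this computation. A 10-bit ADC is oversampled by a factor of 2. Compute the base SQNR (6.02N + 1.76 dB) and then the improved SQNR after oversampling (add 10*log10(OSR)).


Step 1 — baseline SQNR at Nyquist:
SQNR_base = 6.02*N + 1.76
          = 6.02*10 + 1.76
          = 61.96 dB

Step 2 — oversampling processing gain:
G = 10*log10(OSR) = 10*log10(2) = 3.01 dB

Step 3 — total:
SQNR_total = 61.96 + 3.01 = 64.97 dB

Base SQNR = 61.96 dB; oversampled SQNR = 64.97 dB


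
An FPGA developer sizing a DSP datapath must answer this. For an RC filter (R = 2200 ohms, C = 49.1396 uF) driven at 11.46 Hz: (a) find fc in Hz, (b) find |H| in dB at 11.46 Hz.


Step 1 — cutoff frequency:
fc = 1 / (2*pi*R*C)
C = 49.1396 uF = 4.91396e-05 F
fc = 1 / (2*pi*2200*4.91396e-05)
   = 1.4722 Hz

Step 2 — magnitude at f = 11.46 Hz:
|H(f)| = 1 / sqrt(1 + (f/fc)^2)
f/fc = 11.46 / 1.4722 = 7.784268
|H| = 1 / sqrt(1 + 60.594828) = 0.1274171
|H|_dB = 20*log10(0.1274171) = -17.9 dB

fc = 1.4722 Hz; |H(11.46 Hz)| = -17.9 dB


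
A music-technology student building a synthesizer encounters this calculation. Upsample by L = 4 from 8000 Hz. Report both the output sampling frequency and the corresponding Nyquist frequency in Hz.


Step 1 — output sample rate after interpolation by L:
fs_out = L * fs_in = 4 * 8000 = 32000 Hz

Step 2 — Nyquist frequency of the output stream:
f_Nyq = fs_out / 2 = 32000 / 2 = 16000.0 Hz

fs_out = 32000 Hz; f_Nyquist = 16000.0 Hz


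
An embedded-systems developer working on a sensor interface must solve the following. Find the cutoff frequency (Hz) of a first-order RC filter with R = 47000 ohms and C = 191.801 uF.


Cutoff frequency of a first-order RC filter:
fc = 1 / (2 * pi * R * C)
C = 191.801 uF = 0.000191801 F
fc = 1 / (2 * pi * 47000 * 0.000191801)
   = 1 / 56.640697579811
   = 0.017655 Hz

0.017655 Hz


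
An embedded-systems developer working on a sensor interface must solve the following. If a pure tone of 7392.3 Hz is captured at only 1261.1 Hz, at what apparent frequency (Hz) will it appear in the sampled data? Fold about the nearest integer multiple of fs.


Compute the nearest integer multiple of fs to the signal:
n = round(7392.3 / 1261.1) = 6
f_alias = |7392.3 - 6 * 1261.1|
        = |7392.3 - 7566.6|
        = 174.3 Hz

174.3


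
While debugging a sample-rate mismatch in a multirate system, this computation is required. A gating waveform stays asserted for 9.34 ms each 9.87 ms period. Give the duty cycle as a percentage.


Duty cycle as a percentage:
DC = (t_on / T) * 100
   = (9.34 / 9.87) * 100
   = 0.946302 * 100
   = 94.63 %

94.63 %


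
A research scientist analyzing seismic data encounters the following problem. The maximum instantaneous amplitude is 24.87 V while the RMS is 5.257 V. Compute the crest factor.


Crest factor is the ratio of peak to RMS:
CF = V_peak / V_rms
   = 24.87 / 5.257
   = 4.7308

4.7308


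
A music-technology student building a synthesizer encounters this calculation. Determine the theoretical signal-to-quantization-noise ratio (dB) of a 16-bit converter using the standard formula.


Theoretical SNR for a full-scale sinusoid:
SNR = 6.02 * N + 1.76
    = 6.02 * 16 + 1.76
    = 96.32 + 1.76
    = 98.08 dB

98.08 dB


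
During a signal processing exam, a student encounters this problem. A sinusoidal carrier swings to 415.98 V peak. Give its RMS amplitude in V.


RMS voltage for a sinusoidal waveform:
V_rms = V_peak / sqrt(2)
      = 415.98 / 1.414214
      = 294.142 V

294.142 V


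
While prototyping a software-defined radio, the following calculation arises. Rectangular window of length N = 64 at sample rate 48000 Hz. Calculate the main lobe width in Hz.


Main lobe width for a rectangular window:
Width = 2 * fs / N
      = 2 * 48000 / 64
      = 96000 / 64
      = 1500.0 Hz

1500.0 Hz


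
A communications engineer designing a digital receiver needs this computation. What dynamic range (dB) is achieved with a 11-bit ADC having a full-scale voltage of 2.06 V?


Dynamic range from full-scale to LSB:
V_min = V_max / 2^bits = 2.06 / 2^11
DR = 20 * log10(V_max / V_min)
   = 20 * log10(2^11)
   = 20 * 11 * log10(2)
   = 66.23 dB

66.23 dB


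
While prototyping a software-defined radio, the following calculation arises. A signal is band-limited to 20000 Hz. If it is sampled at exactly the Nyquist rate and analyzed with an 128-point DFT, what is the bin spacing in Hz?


Step 1 — Nyquist sampling rate:
fs = 2 * fmax = 2 * 20000 = 40000 Hz

Step 2 — DFT bin spacing:
df = fs / N = 40000 / 128 = 312.5 Hz

312.5 Hz


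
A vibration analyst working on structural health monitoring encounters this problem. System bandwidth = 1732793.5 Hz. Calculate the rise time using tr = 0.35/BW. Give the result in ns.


Rise time from bandwidth relationship:
tr = 0.35 / BW
   = 0.35 / 1732793.5
   = 2.019859839e-07 s
   = 201.986 ns

201.986 ns


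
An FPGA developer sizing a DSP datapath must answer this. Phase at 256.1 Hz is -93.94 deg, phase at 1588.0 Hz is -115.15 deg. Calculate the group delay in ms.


Group delay from phase difference:
tau = -d(phi)/d(omega)
d(phi) = -21.21 deg = -0.370184 rad
d(omega) = 2*pi*(1588.0 - 256.1) = 8368.5745 rad/s
tau = -(-0.370184) / 8368.5745
    = 0.0442 ms

0.0442 ms


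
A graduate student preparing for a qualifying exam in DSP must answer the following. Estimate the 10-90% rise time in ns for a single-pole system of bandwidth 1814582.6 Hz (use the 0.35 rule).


Rise time from bandwidth relationship:
tr = 0.35 / BW
   = 0.35 / 1814582.6
   = 1.928818231e-07 s
   = 192.8818 ns

192.8818 ns


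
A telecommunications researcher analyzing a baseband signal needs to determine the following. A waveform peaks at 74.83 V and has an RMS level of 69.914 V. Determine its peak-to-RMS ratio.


Crest factor is the ratio of peak to RMS:
CF = V_peak / V_rms
   = 74.83 / 69.914
   = 1.0703

1.0703


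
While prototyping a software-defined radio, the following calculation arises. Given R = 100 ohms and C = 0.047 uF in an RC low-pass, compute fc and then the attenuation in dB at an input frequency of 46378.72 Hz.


Step 1 — cutoff frequency:
fc = 1 / (2*pi*R*C)
C = 0.047 uF = 4.7e-08 F
fc = 1 / (2*pi*100*4.7e-08)
   = 33862.754 Hz

Step 2 — magnitude at f = 46378.72 Hz:
|H(f)| = 1 / sqrt(1 + (f/fc)^2)
f/fc = 46378.72 / 33862.754 = 1.369609
|H| = 1 / sqrt(1 + 1.875829) = 0.5896828
|H|_dB = 20*log10(0.5896828) = -4.59 dB

fc = 33862.754 Hz; |H(46378.72 Hz)| = -4.59 dB


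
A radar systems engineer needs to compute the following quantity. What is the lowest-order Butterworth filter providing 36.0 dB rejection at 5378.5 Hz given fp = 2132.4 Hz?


Butterworth filter order formula:
n = log10(10^(A/10) - 1) / (2 * log10(f_stop/f_pass))
10^(36.0/10) - 1 = 3980.0717
f_stop/f_pass = 5378.5 / 2132.4 = 2.5223
n = 4.4798 -> ceil = 5

5


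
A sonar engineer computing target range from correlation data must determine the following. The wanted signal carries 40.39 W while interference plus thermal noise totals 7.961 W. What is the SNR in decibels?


SNR in decibels:
SNR = 10 * log10(Ps / Pn)
    = 10 * log10(40.39 / 7.961)
    = 10 * log10(5.0735)
    = 10 * 0.7053
    = 7.05 dB

7.05 dB


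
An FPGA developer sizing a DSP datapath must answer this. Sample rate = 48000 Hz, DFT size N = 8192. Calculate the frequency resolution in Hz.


DFT frequency resolution:
df = fs / N
   = 48000 / 8192
   = 5.8594 Hz

5.8594 Hz


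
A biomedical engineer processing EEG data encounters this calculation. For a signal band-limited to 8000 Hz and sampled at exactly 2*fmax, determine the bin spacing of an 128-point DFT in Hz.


Step 1 — Nyquist sampling rate:
fs = 2 * fmax = 2 * 8000 = 16000 Hz

Step 2 — DFT bin spacing:
df = fs / N = 16000 / 128 = 125.0 Hz

125.0 Hz


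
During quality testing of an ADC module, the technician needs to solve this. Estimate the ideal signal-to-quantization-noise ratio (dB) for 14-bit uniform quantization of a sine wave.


Theoretical SNR for a full-scale sinusoid:
SNR = 6.02 * N + 1.76
    = 6.02 * 14 + 1.76
    = 84.28 + 1.76
    = 86.04 dB

86.04 dB


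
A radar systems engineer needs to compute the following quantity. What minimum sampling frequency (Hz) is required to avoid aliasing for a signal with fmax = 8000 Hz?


The Nyquist rate is twice the maximum frequency component.
fs_min = 2 * fmax
      = 2 * 8000
      = 16000 Hz

16000


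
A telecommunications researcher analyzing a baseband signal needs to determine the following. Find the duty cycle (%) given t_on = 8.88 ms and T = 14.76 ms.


Duty cycle as a percentage:
DC = (t_on / T) * 100
   = (8.88 / 14.76) * 100
   = 0.601626 * 100
   = 60.16 %

60.16 %


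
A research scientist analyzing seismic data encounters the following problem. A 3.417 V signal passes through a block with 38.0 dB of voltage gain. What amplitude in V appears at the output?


Output voltage from dB gain:
V_out = V_in * 10^(gain_dB / 20)
      = 3.417 * 10^(38.0 / 20)
      = 3.417 * 79.432823
      = 271.422 V

271.422 V


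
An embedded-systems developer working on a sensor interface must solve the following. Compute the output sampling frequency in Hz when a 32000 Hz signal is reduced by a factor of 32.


Decimation reduces the sample rate:
fs_out = fs_in / M
       = 32000 / 32
       = 1000.0 Hz

1000.0 Hz


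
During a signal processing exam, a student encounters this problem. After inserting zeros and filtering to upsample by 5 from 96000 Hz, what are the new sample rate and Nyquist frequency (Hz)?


Step 1 — output sample rate after interpolation by L:
fs_out = L * fs_in = 5 * 96000 = 480000 Hz

Step 2 — Nyquist frequency of the output stream:
f_Nyq = fs_out / 2 = 480000 / 2 = 240000.0 Hz

fs_out = 480000 Hz; f_Nyquist = 240000.0 Hz


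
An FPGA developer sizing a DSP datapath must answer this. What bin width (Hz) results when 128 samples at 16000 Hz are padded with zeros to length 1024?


Frequency resolution after zero-padding:
N_padded = 128 * 8 = 1024
df = fs / N_padded
   = 16000 / 1024
   = 15.625 Hz

15.625 Hz


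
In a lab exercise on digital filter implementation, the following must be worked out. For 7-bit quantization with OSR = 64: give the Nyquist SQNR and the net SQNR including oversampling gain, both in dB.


Step 1 — baseline SQNR at Nyquist:
SQNR_base = 6.02*N + 1.76
          = 6.02*7 + 1.76
          = 43.9 dB

Step 2 — oversampling processing gain:
G = 10*log10(OSR) = 10*log10(64) = 18.06 dB

Step 3 — total:
SQNR_total = 43.9 + 18.06 = 61.96 dB

Base SQNR = 43.9 dB; oversampled SQNR = 61.96 dB


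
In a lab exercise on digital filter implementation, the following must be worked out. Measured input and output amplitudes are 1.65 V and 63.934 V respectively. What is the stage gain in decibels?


Voltage gain in dB:
G = 20 * log10(Vout / Vin)
  = 20 * log10(63.934 / 1.65)
  = 20 * log10(38.747879)
  = 20 * 1.588248
  = 31.76 dB

31.76 dB


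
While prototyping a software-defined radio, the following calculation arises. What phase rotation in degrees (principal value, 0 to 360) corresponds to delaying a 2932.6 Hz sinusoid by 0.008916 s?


Phase shift from frequency and time delay:
phi = 360 * f * t_delay
    = 360 * 2932.6 * 0.008916
    = 9412.94 degrees
    mod 360 = 52.94 degrees

52.94 degrees


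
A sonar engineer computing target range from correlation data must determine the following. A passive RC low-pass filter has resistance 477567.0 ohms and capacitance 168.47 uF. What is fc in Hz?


Cutoff frequency of a first-order RC filter:
fc = 1 / (2 * pi * R * C)
C = 168.47 uF = 0.00016847 F
fc = 1 / (2 * pi * 477567.0 * 0.00016847)
   = 1 / 505.51815059583
   = 0.001978 Hz

0.001978 Hz


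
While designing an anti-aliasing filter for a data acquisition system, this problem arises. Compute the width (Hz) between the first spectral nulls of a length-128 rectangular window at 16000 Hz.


Main lobe width for a rectangular window:
Width = 2 * fs / N
      = 2 * 16000 / 128
      = 32000 / 128
      = 250.0 Hz

250.0 Hz


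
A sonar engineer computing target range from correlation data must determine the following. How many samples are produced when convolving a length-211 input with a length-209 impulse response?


Linear convolution output length:
L = N + M - 1
  = 211 + 209 - 1
  = 419 samples

419


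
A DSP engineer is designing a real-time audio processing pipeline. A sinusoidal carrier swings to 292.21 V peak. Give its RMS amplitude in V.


RMS voltage for a sinusoidal waveform:
V_rms = V_peak / sqrt(2)
      = 292.21 / 1.414214
      = 206.624 V

206.624 V


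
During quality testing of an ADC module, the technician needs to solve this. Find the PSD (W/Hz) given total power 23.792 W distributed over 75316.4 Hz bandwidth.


Power spectral density:
PSD = P / BW
    = 23.792 / 75316.4
    = 0.00031589 W/Hz

0.00031589 W/Hz


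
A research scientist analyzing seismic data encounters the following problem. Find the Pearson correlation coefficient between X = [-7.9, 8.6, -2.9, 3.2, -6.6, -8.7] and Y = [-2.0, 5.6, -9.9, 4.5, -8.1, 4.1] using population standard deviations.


Pearson correlation coefficient (population):
r = cov(X,Y) / (std(X) * std(Y))
Mean X = -2.3833, Mean Y = -0.9667
Cov(X,Y) = 18.506111
Std(X) = 6.327036, Std(Y) = 6.197222
r = 0.472

0.472


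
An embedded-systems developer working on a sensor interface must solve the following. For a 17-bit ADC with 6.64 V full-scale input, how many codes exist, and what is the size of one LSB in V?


Step 1 — number of quantization levels:
L = 2^N = 2^17 = 131072

Step 2 — LSB step size:
delta = Vfs / L
      = 6.64 / 131072
      = 5.066e-05 V

Levels = 131072; step size = 5.066e-05 V


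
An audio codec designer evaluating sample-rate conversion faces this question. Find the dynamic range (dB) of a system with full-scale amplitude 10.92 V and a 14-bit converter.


Dynamic range from full-scale to LSB:
V_min = V_max / 2^bits = 10.92 / 2^14
DR = 20 * log10(V_max / V_min)
   = 20 * log10(2^14)
   = 20 * 14 * log10(2)
   = 84.29 dB

84.29 dB


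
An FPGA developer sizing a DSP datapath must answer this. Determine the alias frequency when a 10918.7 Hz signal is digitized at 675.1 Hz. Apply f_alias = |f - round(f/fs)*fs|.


Compute the nearest integer multiple of fs to the signal:
n = round(10918.7 / 675.1) = 16
f_alias = |10918.7 - 16 * 675.1|
        = |10918.7 - 10801.6|
        = 117.1 Hz

117.1


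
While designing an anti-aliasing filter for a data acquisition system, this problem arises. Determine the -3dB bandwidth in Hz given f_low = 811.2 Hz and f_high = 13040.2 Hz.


Bandwidth is the difference of -3dB frequencies:
BW = f_high - f_low
   = 13040.2 - 811.2
   = 12229.0 Hz

12229.0 Hz


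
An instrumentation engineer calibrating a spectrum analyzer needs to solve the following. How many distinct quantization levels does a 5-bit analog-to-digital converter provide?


Number of quantization levels = 2^N
= 2^5
= 32

32


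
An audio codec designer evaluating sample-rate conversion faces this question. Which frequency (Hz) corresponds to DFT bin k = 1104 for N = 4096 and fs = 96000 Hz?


Frequency of DFT bin k:
f_k = k * fs / N
    = 1104 * 96000 / 4096
    = 105984000 / 4096
    = 25875.0 Hz

25875.0 Hz


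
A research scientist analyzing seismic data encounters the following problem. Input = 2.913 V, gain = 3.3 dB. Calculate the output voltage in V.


Output voltage from dB gain:
V_out = V_in * 10^(gain_dB / 20)
      = 2.913 * 10^(3.3 / 20)
      = 2.913 * 1.462177
      = 4.2593 V

4.2593 V


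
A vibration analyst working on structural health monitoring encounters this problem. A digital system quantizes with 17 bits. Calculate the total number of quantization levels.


Number of quantization levels = 2^N
= 2^17
= 131072

131072


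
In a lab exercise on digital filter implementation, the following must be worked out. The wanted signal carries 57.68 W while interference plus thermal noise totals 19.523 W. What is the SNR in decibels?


SNR in decibels:
SNR = 10 * log10(Ps / Pn)
    = 10 * log10(57.68 / 19.523)
    = 10 * log10(2.9545)
    = 10 * 0.4705
    = 4.7 dB

4.7 dB


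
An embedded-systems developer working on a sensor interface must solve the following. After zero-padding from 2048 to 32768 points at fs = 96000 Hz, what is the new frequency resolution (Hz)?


Frequency resolution after zero-padding:
N_padded = 2048 * 16 = 32768
df = fs / N_padded
   = 96000 / 32768
   = 2.9297 Hz

2.9297 Hz


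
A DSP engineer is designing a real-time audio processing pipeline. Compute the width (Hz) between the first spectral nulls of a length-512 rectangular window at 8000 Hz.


Main lobe width for a rectangular window:
Width = 2 * fs / N
      = 2 * 8000 / 512
      = 16000 / 512
      = 31.25 Hz

31.25 Hz


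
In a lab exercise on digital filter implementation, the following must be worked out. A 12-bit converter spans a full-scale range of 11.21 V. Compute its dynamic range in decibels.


Dynamic range from full-scale to LSB:
V_min = V_max / 2^bits = 11.21 / 2^12
DR = 20 * log10(V_max / V_min)
   = 20 * log10(2^12)
   = 20 * 12 * log10(2)
   = 72.25 dB

72.25 dB


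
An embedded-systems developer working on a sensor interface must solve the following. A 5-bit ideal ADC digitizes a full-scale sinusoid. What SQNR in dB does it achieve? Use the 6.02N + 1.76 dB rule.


Theoretical SNR for a full-scale sinusoid:
SNR = 6.02 * N + 1.76
    = 6.02 * 5 + 1.76
    = 30.1 + 1.76
    = 31.86 dB

31.86 dB


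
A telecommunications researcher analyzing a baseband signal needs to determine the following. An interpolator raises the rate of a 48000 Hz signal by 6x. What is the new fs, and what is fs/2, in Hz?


Step 1 — output sample rate after interpolation by L:
fs_out = L * fs_in = 6 * 48000 = 288000 Hz

Step 2 — Nyquist frequency of the output stream:
f_Nyq = fs_out / 2 = 288000 / 2 = 144000.0 Hz

fs_out = 288000 Hz; f_Nyquist = 144000.0 Hz


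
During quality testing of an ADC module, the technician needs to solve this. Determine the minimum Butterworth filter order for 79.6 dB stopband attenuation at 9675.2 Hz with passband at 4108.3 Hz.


Butterworth filter order formula:
n = log10(10^(A/10) - 1) / (2 * log10(f_stop/f_pass))
10^(79.6/10) - 1 = 91201082.9356
f_stop/f_pass = 9675.2 / 4108.3 = 2.355
n = 10.699 -> ceil = 11

11


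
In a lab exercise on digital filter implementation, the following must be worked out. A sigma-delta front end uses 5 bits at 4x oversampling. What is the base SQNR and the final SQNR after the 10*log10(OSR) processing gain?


Step 1 — baseline SQNR at Nyquist:
SQNR_base = 6.02*N + 1.76
          = 6.02*5 + 1.76
          = 31.86 dB

Step 2 — oversampling processing gain:
G = 10*log10(OSR) = 10*log10(4) = 6.02 dB

Step 3 — total:
SQNR_total = 31.86 + 6.02 = 37.88 dB

Base SQNR = 31.86 dB; oversampled SQNR = 37.88 dB


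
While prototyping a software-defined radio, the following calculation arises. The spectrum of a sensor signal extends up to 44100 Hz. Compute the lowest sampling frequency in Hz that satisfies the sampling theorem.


The Nyquist rate is twice the maximum frequency component.
fs_min = 2 * fmax
      = 2 * 44100
      = 88200 Hz

88200


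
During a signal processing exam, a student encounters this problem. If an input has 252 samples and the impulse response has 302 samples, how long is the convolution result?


Linear convolution output length:
L = N + M - 1
  = 252 + 302 - 1
  = 553 samples

553


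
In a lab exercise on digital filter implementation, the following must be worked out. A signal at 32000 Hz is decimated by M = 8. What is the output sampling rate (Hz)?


Decimation reduces the sample rate:
fs_out = fs_in / M
       = 32000 / 8
       = 4000.0 Hz

4000.0 Hz


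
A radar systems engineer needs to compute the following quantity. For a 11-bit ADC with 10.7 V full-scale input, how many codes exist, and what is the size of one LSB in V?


Step 1 — number of quantization levels:
L = 2^N = 2^11 = 2048

Step 2 — LSB step size:
delta = Vfs / L
      = 10.7 / 2048
      = 0.00522461 V

Levels = 2048; step size = 0.00522461 V


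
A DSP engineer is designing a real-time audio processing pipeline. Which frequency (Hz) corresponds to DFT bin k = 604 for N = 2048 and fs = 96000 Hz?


Frequency of DFT bin k:
f_k = k * fs / N
    = 604 * 96000 / 2048
    = 57984000 / 2048
    = 28312.5 Hz

28312.5 Hz


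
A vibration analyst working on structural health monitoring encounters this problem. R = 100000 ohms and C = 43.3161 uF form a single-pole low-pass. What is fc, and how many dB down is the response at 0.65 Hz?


Step 1 — cutoff frequency:
fc = 1 / (2*pi*R*C)
C = 43.3161 uF = 4.33161e-05 F
fc = 1 / (2*pi*100000*4.33161e-05)
   = 0.0367427 Hz

Step 2 — magnitude at f = 0.65 Hz:
|H(f)| = 1 / sqrt(1 + (f/fc)^2)
f/fc = 0.65 / 0.0367427 = 17.690589
|H| = 1 / sqrt(1 + 312.956939) = 0.0564371
|H|_dB = 20*log10(0.0564371) = -24.97 dB

fc = 0.0367427 Hz; |H(0.65 Hz)| = -24.97 dB


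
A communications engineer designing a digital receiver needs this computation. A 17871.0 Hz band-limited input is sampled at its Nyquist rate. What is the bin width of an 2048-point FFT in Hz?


Step 1 — Nyquist sampling rate:
fs = 2 * fmax = 2 * 17871.0 = 35742.0 Hz

Step 2 — DFT bin spacing:
df = fs / N = 35742.0 / 2048 = 17.4521 Hz

17.4521 Hz


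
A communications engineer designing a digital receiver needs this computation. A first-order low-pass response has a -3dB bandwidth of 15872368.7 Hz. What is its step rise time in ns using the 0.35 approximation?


Rise time from bandwidth relationship:
tr = 0.35 / BW
   = 0.35 / 15872368.7
   = 2.205089906e-08 s
   = 22.0509 ns

22.0509 ns


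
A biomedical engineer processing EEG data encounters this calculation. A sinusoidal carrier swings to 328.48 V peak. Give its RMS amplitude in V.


RMS voltage for a sinusoidal waveform:
V_rms = V_peak / sqrt(2)
      = 328.48 / 1.414214
      = 232.27 V

232.27 V


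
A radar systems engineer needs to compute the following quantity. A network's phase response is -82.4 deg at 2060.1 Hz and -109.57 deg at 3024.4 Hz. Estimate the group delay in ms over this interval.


Group delay from phase difference:
tau = -d(phi)/d(omega)
d(phi) = -27.17 deg = -0.474206 rad
d(omega) = 2*pi*(3024.4 - 2060.1) = 6058.8756 rad/s
tau = -(-0.474206) / 6058.8756
    = 0.0783 ms

0.0783 ms


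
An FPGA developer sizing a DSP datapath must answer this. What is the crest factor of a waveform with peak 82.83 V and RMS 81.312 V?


Crest factor is the ratio of peak to RMS:
CF = V_peak / V_rms
   = 82.83 / 81.312
   = 1.0187

1.0187


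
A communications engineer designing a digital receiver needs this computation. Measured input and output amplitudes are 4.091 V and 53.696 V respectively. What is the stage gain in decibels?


Voltage gain in dB:
G = 20 * log10(Vout / Vin)
  = 20 * log10(53.696 / 4.091)
  = 20 * log10(13.125397)
  = 20 * 1.118112
  = 22.36 dB

22.36 dB


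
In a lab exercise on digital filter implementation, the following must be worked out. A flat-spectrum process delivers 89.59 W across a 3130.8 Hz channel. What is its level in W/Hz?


Power spectral density:
PSD = P / BW
    = 89.59 / 3130.8
    = 0.02861569 W/Hz

0.02861569 W/Hz


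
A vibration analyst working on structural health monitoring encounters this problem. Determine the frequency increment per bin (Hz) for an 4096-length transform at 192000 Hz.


DFT frequency resolution:
df = fs / N
   = 192000 / 4096
   = 46.875 Hz

46.875 Hz


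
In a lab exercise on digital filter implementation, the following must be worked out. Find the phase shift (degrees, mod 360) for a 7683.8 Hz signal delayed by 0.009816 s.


Phase shift from frequency and time delay:
phi = 360 * f * t_delay
    = 360 * 7683.8 * 0.009816
    = 27152.71 degrees
    mod 360 = 152.71 degrees

152.71 degrees


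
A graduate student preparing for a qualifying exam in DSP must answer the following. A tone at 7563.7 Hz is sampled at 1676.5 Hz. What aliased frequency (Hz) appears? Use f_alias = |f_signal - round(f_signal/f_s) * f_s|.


Compute the nearest integer multiple of fs to the signal:
n = round(7563.7 / 1676.5) = 5
f_alias = |7563.7 - 5 * 1676.5|
        = |7563.7 - 8382.5|
        = 818.8 Hz

818.8


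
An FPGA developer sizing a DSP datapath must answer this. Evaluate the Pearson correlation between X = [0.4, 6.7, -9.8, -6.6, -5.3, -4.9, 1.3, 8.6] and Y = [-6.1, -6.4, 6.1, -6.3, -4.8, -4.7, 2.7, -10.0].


Pearson correlation coefficient (population):
r = cov(X,Y) / (std(X) * std(Y))
Mean X = -1.2, Mean Y = -3.6875
Cov(X,Y) = -16.6175
Std(X) = 6.132699, Std(Y) = 4.983833
r = -0.5437

-0.5437


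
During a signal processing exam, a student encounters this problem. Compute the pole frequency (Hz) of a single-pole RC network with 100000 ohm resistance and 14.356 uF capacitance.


Cutoff frequency of a first-order RC filter:
fc = 1 / (2 * pi * R * C)
C = 14.356 uF = 1.4356e-05 F
fc = 1 / (2 * pi * 100000 * 1.4356e-05)
   = 1 / 9.020140826987
   = 0.110863 Hz

0.110863 Hz


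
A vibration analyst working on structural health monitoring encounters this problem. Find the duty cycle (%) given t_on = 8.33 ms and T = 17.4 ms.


Duty cycle as a percentage:
DC = (t_on / T) * 100
   = (8.33 / 17.4) * 100
   = 0.478736 * 100
   = 47.87 %

47.87 %


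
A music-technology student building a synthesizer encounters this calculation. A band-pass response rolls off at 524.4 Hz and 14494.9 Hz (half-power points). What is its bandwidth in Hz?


Bandwidth is the difference of -3dB frequencies:
BW = f_high - f_low
   = 14494.9 - 524.4
   = 13970.5 Hz

13970.5 Hz


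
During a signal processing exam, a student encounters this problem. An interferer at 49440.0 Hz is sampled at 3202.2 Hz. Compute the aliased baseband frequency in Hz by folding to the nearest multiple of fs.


Compute the nearest integer multiple of fs to the signal:
n = round(49440.0 / 3202.2) = 15
f_alias = |49440.0 - 15 * 3202.2|
        = |49440.0 - 48033.0|
        = 1407.0 Hz

1407.0


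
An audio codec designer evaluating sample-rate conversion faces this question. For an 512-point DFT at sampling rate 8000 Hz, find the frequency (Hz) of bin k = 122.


Frequency of DFT bin k:
f_k = k * fs / N
    = 122 * 8000 / 512
    = 976000 / 512
    = 1906.25 Hz

1906.25 Hz


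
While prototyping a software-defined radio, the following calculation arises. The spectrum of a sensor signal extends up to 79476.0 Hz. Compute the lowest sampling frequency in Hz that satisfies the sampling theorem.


The Nyquist rate is twice the maximum frequency component.
fs_min = 2 * fmax
      = 2 * 79476.0
      = 158952.0 Hz

158952.0
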